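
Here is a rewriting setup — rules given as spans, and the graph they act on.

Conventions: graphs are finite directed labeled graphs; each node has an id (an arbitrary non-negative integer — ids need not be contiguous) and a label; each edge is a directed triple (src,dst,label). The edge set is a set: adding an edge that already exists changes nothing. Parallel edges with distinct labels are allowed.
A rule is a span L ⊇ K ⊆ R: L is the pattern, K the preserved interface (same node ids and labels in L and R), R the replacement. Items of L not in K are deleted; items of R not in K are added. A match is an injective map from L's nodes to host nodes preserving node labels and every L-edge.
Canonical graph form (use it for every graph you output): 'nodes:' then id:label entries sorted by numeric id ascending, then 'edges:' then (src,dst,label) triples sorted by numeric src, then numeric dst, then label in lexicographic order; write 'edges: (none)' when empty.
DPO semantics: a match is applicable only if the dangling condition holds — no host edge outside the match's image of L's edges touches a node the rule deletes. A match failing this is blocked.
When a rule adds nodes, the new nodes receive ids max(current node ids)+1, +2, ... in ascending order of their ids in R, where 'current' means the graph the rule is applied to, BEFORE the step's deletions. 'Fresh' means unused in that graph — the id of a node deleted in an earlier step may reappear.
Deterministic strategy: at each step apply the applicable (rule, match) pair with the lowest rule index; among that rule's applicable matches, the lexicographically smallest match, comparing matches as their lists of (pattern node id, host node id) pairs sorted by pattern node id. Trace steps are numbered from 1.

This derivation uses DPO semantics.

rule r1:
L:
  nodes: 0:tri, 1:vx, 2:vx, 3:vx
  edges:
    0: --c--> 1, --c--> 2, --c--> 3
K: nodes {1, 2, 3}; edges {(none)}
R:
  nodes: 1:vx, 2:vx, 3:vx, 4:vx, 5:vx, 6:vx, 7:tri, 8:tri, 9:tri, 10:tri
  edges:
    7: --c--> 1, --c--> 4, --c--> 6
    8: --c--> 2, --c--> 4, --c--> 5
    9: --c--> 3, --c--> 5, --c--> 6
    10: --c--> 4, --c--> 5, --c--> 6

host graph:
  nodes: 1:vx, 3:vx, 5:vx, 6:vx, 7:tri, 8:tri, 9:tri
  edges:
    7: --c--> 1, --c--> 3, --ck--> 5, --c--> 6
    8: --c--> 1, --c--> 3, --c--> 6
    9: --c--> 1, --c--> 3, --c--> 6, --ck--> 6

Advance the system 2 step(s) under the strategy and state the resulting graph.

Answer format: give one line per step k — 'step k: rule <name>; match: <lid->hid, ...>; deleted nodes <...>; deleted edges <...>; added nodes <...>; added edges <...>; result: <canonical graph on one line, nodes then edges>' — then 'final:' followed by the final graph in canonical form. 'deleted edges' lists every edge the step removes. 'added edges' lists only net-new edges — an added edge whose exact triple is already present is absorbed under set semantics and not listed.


step 1: rule r1; match: 0->8, 1->1, 2->3, 3->6; deleted nodes 8; deleted edges (8,1,c); (8,3,c); (8,6,c); added nodes 10, 11, 12, 13, 14, 15, 16; added edges (13,1,c); (13,10,c); (13,12,c); (14,3,c); (14,10,c); (14,11,c); (15,6,c); (15,11,c); (15,12,c); (16,10,c); (16,11,c); (16,12,c); result: nodes: 1:vx, 3:vx, 5:vx, 6:vx, 7:tri, 9:tri, 10:vx, 11:vx, 12:vx, 13:tri, 14:tri, 15:tri, 16:tri edges: (7,1,c); (7,3,c); (7,5,ck); (7,6,c); (9,1,c); (9,3,c); (9,6,c); (9,6,ck); (13,1,c); (13,10,c); (13,12,c); (14,3,c); (14,10,c); (14,11,c); (15,6,c); (15,11,c); (15,12,c); (16,10,c); (16,11,c); (16,12,c)
step 2: rule r1; match: 0->13, 1->1, 2->10, 3->12; deleted nodes 13; deleted edges (13,1,c); (13,10,c); (13,12,c); added nodes 17, 18, 19, 20, 21, 22, 23; added edges (20,1,c); (20,17,c); (20,19,c); (21,10,c); (21,17,c); (21,18,c); (22,12,c); (22,18,c); (22,19,c); (23,17,c); (23,18,c); (23,19,c); result: nodes: 1:vx, 3:vx, 5:vx, 6:vx, 7:tri, 9:tri, 10:vx, 11:vx, 12:vx, 14:tri, 15:tri, 16:tri, 17:vx, 18:vx, 19:vx, 20:tri, 21:tri, 22:tri, 23:tri edges: (7,1,c); (7,3,c); (7,5,ck); (7,6,c); (9,1,c); (9,3,c); (9,6,c); (9,6,ck); (14,3,c); (14,10,c); (14,11,c); (15,6,c); (15,11,c); (15,12,c); (16,10,c); (16,11,c); (16,12,c); (20,1,c); (20,17,c); (20,19,c); (21,10,c); (21,17,c); (21,18,c); (22,12,c); (22,18,c); (22,19,c); (23,17,c); (23,18,c); (23,19,c)
final:
nodes: 1:vx, 3:vx, 5:vx, 6:vx, 7:tri, 9:tri, 10:vx, 11:vx, 12:vx, 14:tri, 15:tri, 16:tri, 17:vx, 18:vx, 19:vx, 20:tri, 21:tri, 22:tri, 23:tri
edges: (7,1,c); (7,3,c); (7,5,ck); (7,6,c); (9,1,c); (9,3,c); (9,6,c); (9,6,ck); (14,3,c); (14,10,c); (14,11,c); (15,6,c); (15,11,c); (15,12,c); (16,10,c); (16,11,c); (16,12,c); (20,1,c); (20,17,c); (20,19,c); (21,10,c); (21,17,c); (21,18,c); (22,12,c); (22,18,c); (22,19,c); (23,17,c); (23,18,c); (23,19,c)


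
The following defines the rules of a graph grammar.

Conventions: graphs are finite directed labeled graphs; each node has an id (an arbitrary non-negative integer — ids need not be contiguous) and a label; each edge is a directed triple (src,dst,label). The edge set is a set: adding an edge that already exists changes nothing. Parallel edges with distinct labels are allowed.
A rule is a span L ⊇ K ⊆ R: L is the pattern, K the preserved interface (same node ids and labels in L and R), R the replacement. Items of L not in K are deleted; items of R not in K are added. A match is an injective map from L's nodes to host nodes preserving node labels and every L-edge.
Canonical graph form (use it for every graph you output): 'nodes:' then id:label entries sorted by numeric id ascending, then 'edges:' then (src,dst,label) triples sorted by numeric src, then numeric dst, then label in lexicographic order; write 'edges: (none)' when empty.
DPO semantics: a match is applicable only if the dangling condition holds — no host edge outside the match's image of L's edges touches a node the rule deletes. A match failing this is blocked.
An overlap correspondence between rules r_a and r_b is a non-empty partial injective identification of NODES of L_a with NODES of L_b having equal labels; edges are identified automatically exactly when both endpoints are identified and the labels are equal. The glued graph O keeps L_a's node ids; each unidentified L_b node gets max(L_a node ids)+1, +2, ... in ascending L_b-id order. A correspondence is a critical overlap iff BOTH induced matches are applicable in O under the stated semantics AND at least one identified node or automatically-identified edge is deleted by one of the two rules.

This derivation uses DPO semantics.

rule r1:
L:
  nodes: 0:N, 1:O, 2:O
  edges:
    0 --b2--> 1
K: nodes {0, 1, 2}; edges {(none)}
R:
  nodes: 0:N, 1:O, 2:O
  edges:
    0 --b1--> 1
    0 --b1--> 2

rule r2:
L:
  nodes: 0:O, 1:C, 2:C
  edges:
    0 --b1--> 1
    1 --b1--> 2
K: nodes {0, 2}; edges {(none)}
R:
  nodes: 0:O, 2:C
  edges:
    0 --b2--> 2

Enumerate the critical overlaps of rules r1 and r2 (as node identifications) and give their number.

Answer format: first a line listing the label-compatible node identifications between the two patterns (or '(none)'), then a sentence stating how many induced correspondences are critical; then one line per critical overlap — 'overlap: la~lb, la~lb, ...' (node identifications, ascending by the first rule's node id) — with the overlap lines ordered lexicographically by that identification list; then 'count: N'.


label-compatible node identifications between L(r1) and L(r2): 1~0, 2~0
0 of the induced correspondences are critical overlaps of r1 and r2.
count: 0


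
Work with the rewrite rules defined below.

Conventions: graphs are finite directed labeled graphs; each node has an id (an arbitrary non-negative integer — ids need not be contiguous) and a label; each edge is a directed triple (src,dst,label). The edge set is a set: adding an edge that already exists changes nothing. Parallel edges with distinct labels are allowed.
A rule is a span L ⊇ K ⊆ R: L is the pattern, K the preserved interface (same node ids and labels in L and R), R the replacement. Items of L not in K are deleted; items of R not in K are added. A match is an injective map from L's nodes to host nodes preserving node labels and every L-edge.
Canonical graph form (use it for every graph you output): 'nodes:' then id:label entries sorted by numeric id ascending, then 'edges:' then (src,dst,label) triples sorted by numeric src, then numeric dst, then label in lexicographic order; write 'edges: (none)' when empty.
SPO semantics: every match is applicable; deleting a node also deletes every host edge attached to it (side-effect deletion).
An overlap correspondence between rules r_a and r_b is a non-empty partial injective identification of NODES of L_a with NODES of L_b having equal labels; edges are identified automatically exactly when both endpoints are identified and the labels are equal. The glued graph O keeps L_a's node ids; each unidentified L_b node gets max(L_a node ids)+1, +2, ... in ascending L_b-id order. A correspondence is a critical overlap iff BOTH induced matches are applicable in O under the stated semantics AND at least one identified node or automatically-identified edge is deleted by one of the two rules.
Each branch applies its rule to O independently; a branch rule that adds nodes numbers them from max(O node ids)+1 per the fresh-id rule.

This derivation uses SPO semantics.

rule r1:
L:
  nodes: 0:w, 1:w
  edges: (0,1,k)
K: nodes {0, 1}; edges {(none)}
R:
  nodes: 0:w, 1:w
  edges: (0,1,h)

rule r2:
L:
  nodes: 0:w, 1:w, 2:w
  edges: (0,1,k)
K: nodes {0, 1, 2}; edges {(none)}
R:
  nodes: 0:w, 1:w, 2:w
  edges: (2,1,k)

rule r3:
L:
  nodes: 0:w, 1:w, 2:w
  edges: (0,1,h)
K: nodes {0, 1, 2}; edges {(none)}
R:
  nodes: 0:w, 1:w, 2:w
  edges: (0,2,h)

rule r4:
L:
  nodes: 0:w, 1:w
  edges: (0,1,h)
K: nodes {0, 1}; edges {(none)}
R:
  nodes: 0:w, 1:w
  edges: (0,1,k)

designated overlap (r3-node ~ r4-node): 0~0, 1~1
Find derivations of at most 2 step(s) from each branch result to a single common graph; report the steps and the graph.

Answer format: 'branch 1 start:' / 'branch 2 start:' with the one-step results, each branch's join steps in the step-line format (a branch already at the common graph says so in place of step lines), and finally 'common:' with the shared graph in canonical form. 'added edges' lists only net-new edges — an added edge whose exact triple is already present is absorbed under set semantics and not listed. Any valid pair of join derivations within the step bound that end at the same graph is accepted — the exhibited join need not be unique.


branch 1 start:
nodes: 0:w, 1:w, 2:w
edges: (0,2,h)
branch 2 start:
nodes: 0:w, 1:w, 2:w
edges: (0,1,k)
branch 1 step 1: rule r3; match: 0->0, 1->2, 2->1; deleted nodes (none); deleted edges (0,2,h); added nodes (none); added edges (0,1,h); result: nodes: 0:w, 1:w, 2:w edges: (0,1,h)
branch 2 step 1: rule r1; match: 0->0, 1->1; deleted nodes (none); deleted edges (0,1,k); added nodes (none); added edges (0,1,h); result: nodes: 0:w, 1:w, 2:w edges: (0,1,h)
common:
nodes: 0:w, 1:w, 2:w
edges: (0,1,h)


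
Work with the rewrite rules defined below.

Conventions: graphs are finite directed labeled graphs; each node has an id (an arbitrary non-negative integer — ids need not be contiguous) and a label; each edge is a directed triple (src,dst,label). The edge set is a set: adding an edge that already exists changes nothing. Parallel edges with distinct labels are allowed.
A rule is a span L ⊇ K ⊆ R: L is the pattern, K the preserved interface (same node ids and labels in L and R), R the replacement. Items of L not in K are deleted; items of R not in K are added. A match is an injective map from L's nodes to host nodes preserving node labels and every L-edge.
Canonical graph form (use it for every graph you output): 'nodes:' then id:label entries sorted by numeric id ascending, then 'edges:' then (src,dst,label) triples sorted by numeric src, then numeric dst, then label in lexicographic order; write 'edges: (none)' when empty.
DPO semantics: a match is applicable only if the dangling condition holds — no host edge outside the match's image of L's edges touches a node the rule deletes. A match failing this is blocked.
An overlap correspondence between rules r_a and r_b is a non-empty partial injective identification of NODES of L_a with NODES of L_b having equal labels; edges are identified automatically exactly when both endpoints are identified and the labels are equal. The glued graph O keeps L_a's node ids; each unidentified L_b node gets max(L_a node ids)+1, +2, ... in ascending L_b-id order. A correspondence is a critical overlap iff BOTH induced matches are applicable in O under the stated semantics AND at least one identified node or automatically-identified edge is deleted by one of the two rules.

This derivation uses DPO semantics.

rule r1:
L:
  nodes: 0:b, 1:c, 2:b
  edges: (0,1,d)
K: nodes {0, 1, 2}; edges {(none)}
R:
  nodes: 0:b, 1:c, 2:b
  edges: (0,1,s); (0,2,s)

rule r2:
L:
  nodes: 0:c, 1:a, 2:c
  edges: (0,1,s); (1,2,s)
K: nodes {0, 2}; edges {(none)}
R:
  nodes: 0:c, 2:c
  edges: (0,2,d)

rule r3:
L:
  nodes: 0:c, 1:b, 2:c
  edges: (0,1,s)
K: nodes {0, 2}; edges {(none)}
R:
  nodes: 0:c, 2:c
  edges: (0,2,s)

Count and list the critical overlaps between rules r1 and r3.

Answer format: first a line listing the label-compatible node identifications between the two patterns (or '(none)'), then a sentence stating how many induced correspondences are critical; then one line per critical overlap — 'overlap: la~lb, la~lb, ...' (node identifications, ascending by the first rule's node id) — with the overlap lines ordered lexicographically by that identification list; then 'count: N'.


label-compatible node identifications between L(r1) and L(r3): 0~1, 1~0, 1~2, 2~1
3 of the induced correspondences are critical overlaps of r1 and r3.
overlap: 1~0, 2~1
overlap: 1~2, 2~1
overlap: 2~1
count: 3


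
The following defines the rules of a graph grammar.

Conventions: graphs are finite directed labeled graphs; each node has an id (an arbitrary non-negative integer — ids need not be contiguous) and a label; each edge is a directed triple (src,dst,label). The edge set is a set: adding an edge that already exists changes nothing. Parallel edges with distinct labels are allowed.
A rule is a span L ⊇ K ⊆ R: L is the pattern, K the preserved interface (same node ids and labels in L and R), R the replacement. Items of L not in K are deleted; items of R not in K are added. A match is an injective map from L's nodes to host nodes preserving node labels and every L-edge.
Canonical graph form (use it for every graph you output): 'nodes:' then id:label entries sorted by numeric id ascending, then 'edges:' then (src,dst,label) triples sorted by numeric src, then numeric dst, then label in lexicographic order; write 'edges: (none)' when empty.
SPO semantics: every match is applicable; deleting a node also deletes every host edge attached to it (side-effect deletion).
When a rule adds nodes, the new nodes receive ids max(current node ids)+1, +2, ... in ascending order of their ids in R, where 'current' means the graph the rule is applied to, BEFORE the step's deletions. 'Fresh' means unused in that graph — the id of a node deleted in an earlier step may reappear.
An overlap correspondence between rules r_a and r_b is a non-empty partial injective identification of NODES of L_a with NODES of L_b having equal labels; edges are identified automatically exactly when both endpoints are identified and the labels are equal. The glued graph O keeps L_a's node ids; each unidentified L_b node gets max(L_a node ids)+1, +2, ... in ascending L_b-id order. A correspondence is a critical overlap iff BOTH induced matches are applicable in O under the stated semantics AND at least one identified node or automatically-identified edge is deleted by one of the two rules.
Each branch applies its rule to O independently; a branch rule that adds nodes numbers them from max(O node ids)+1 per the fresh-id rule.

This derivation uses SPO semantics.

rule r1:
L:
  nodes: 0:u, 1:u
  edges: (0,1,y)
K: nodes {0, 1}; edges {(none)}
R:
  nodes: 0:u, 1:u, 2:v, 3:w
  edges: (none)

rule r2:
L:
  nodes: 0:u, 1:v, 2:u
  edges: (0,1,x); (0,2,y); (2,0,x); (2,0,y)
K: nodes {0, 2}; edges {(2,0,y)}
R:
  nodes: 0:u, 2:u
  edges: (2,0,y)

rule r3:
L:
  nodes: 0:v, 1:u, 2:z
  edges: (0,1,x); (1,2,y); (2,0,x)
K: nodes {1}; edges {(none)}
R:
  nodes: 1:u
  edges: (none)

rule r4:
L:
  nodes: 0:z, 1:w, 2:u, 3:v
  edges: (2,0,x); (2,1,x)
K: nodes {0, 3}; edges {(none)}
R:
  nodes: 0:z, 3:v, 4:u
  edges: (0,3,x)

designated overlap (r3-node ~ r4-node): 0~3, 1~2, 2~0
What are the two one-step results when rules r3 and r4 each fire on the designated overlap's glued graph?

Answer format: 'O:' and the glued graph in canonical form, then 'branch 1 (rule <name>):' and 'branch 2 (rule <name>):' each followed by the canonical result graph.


O:
nodes: 0:v, 1:u, 2:z, 3:w
edges: (0,1,x); (1,2,x); (1,2,y); (1,3,x); (2,0,x)
branch 1 (rule r3):
nodes: 1:u, 3:w
edges: (1,3,x)
branch 2 (rule r4):
nodes: 0:v, 2:z, 4:u
edges: (2,0,x)


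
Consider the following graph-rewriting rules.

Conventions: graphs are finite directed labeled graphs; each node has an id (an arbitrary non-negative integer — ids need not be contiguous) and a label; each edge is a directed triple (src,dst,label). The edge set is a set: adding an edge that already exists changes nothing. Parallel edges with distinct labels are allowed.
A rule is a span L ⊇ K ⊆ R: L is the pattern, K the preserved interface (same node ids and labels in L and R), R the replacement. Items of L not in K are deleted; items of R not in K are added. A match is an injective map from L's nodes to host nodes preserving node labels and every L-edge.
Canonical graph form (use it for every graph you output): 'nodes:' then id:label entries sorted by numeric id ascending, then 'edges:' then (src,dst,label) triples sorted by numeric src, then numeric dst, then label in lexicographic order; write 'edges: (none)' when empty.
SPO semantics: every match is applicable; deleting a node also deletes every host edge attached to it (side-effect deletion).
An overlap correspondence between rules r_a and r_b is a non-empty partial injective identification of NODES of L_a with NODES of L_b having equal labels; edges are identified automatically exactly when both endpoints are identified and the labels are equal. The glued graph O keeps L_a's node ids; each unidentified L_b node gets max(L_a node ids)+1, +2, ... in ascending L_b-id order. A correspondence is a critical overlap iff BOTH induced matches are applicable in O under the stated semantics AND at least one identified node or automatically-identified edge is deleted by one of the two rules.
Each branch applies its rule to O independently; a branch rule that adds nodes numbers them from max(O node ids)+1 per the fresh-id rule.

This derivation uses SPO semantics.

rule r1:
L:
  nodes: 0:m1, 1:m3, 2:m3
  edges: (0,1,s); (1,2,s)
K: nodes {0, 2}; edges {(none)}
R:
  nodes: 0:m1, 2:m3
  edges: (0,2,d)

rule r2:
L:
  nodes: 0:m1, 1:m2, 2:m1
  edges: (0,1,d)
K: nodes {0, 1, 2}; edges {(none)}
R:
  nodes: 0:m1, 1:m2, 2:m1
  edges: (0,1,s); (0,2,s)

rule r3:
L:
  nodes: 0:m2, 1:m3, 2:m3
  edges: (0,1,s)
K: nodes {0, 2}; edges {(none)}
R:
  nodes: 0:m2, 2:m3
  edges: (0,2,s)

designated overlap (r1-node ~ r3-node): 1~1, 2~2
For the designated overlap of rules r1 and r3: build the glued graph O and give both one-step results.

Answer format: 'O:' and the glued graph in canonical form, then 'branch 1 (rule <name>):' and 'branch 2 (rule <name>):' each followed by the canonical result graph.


O:
nodes: 0:m1, 1:m3, 2:m3, 3:m2
edges: (0,1,s); (1,2,s); (3,1,s)
branch 1 (rule r1):
nodes: 0:m1, 2:m3, 3:m2
edges: (0,2,d)
branch 2 (rule r3):
nodes: 0:m1, 2:m3, 3:m2
edges: (3,2,s)


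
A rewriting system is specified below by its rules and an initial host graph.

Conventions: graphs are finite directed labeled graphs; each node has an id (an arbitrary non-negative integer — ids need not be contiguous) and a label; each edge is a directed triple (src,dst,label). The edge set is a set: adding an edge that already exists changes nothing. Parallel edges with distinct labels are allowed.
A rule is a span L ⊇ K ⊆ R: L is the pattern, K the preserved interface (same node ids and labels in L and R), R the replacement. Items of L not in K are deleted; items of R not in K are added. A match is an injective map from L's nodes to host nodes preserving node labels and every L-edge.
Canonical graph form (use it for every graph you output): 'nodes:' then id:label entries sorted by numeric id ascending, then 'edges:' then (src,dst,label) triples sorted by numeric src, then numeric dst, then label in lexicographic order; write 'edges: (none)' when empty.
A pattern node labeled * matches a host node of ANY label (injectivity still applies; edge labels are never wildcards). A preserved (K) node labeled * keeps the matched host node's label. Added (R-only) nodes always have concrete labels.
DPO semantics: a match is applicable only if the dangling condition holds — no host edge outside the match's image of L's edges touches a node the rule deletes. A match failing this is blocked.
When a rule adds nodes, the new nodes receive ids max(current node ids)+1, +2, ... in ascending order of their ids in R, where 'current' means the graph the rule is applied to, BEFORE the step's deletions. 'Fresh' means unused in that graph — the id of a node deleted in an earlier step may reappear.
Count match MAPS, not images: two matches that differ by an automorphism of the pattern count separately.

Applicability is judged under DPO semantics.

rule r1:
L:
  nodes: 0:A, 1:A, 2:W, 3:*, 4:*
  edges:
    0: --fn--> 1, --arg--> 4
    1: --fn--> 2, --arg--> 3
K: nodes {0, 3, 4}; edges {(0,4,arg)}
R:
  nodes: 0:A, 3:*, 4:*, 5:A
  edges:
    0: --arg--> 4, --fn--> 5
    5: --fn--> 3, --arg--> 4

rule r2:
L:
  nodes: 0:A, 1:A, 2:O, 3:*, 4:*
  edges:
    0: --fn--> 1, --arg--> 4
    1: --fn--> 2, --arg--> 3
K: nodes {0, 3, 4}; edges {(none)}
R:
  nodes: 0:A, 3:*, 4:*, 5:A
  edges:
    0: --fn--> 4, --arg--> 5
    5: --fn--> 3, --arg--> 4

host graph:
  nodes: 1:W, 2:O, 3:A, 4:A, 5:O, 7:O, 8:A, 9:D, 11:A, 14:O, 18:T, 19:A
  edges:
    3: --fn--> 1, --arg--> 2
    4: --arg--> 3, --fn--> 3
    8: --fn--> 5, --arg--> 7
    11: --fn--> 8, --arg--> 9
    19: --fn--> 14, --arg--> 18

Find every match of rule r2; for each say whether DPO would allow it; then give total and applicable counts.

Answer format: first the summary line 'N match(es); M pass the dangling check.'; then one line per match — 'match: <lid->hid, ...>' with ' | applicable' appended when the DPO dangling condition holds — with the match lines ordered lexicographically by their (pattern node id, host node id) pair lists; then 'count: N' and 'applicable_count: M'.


1 match(es); 1 pass the dangling check.
match: 0->11, 1->8, 2->5, 3->7, 4->9 | applicable
count: 1
applicable_count: 1


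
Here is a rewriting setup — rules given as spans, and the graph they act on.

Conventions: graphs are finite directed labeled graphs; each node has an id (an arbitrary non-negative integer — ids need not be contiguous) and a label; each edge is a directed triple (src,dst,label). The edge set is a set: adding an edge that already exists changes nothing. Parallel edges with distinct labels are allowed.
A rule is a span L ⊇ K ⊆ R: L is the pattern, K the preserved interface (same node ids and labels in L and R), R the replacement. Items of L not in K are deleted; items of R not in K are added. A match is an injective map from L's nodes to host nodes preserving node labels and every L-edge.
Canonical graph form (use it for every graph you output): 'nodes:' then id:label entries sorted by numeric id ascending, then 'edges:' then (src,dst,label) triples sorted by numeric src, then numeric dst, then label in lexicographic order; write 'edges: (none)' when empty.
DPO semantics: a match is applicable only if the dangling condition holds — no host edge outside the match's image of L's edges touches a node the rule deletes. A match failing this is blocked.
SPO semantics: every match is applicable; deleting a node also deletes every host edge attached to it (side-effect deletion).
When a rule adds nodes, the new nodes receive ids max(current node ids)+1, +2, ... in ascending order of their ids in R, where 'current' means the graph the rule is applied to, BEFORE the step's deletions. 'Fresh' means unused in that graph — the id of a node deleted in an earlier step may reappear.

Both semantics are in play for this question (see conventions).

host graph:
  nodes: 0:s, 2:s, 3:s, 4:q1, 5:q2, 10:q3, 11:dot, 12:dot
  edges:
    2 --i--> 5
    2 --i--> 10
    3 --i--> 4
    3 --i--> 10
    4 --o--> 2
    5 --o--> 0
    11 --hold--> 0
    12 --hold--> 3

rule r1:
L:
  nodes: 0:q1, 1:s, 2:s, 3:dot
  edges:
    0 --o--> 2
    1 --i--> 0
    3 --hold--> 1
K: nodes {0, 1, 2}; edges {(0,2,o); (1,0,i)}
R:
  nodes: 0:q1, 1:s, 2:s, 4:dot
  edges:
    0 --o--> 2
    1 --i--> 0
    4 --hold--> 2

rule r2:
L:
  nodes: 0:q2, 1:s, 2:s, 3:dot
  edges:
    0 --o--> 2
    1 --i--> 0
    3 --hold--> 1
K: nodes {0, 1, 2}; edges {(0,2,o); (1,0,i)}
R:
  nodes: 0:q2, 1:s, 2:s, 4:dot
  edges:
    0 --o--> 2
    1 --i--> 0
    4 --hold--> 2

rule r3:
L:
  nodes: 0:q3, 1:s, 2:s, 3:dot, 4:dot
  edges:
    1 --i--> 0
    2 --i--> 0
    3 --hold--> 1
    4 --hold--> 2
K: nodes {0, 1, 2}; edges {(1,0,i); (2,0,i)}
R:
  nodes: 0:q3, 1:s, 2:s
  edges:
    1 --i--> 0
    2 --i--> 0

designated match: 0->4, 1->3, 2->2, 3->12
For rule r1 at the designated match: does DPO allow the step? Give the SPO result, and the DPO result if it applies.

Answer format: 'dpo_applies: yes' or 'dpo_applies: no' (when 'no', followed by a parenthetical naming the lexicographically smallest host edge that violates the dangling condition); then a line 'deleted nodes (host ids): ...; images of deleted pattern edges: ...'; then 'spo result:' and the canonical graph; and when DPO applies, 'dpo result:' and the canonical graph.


dpo_applies: yes
deleted nodes (host ids): 12; images of deleted pattern edges: (12,3,hold)
spo result:
nodes: 0:s, 2:s, 3:s, 4:q1, 5:q2, 10:q3, 11:dot, 13:dot
edges: (2,5,i); (2,10,i); (3,4,i); (3,10,i); (4,2,o); (5,0,o); (11,0,hold); (13,2,hold)
dpo result:
nodes: 0:s, 2:s, 3:s, 4:q1, 5:q2, 10:q3, 11:dot, 13:dot
edges: (2,5,i); (2,10,i); (3,4,i); (3,10,i); (4,2,o); (5,0,o); (11,0,hold); (13,2,hold)


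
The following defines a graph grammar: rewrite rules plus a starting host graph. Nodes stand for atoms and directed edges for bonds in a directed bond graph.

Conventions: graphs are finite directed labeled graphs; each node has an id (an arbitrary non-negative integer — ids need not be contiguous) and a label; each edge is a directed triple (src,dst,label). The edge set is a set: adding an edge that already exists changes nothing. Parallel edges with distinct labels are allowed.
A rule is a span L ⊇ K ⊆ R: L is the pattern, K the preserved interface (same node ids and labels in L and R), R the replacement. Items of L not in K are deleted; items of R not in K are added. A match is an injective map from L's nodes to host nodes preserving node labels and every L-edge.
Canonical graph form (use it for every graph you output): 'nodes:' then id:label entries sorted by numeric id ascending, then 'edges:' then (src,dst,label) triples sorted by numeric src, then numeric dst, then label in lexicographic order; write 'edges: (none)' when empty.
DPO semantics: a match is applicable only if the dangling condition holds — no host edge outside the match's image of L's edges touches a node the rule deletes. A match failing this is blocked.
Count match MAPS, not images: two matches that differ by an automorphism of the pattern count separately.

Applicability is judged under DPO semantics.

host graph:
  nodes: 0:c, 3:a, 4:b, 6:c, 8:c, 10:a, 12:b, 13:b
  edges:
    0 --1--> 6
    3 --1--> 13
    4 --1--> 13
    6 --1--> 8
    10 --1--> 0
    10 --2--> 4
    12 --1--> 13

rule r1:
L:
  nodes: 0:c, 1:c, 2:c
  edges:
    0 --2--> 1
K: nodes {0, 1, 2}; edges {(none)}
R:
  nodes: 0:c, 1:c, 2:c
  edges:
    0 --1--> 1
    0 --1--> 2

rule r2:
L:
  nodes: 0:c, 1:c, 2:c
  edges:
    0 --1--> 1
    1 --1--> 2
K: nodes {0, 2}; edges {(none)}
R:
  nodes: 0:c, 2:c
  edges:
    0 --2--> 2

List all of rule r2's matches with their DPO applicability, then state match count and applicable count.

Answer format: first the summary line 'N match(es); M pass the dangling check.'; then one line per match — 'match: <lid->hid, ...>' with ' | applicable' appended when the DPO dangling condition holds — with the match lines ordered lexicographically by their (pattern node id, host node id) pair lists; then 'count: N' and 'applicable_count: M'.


1 match(es); 1 pass the dangling check.
match: 0->0, 1->6, 2->8 | applicable
count: 1
applicable_count: 1


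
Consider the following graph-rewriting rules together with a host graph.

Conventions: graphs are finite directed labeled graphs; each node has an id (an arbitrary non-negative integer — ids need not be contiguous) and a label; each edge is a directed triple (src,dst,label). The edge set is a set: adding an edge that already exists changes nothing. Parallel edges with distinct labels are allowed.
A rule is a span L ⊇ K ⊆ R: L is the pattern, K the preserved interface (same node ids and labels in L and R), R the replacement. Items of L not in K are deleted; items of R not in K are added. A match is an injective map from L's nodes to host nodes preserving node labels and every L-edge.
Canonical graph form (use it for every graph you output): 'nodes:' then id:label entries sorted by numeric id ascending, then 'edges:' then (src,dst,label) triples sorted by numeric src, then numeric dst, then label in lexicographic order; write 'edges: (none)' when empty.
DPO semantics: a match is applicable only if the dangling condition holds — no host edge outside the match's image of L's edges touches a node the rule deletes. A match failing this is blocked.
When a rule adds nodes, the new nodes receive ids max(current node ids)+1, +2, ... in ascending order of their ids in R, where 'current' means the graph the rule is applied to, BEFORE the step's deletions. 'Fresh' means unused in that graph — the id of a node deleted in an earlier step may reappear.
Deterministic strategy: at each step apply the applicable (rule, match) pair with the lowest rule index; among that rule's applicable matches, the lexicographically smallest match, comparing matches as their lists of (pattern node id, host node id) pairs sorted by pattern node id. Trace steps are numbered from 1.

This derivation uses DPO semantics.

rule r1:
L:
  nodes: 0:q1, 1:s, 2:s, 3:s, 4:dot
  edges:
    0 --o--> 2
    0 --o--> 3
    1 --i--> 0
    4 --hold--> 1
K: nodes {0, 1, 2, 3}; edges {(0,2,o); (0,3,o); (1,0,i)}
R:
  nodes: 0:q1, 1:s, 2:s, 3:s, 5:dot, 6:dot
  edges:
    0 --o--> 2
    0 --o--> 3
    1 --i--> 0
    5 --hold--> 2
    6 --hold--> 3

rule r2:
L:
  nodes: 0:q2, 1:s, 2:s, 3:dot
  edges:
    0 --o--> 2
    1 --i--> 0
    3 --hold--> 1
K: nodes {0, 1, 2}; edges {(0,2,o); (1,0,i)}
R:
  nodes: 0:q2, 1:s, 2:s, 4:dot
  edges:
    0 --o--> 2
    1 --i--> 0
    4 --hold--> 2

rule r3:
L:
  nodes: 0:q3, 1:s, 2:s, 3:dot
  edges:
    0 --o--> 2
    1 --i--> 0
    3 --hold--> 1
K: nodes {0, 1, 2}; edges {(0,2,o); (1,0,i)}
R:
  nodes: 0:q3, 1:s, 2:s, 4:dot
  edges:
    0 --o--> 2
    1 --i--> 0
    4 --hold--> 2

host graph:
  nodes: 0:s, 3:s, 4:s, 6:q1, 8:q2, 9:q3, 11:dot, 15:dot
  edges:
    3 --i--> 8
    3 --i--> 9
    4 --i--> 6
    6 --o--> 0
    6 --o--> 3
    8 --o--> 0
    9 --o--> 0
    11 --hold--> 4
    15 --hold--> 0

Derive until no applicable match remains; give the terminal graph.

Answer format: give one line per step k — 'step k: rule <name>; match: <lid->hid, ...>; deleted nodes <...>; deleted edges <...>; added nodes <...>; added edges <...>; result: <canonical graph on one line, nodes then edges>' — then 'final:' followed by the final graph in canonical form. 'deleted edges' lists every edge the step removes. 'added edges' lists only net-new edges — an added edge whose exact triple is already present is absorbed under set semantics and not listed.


step 1: rule r1; match: 0->6, 1->4, 2->0, 3->3, 4->11; deleted nodes 11; deleted edges (11,4,hold); added nodes 16, 17; added edges (16,0,hold); (17,3,hold); result: nodes: 0:s, 3:s, 4:s, 6:q1, 8:q2, 9:q3, 15:dot, 16:dot, 17:dot edges: (3,8,i); (3,9,i); (4,6,i); (6,0,o); (6,3,o); (8,0,o); (9,0,o); (15,0,hold); (16,0,hold); (17,3,hold)
step 2: rule r2; match: 0->8, 1->3, 2->0, 3->17; deleted nodes 17; deleted edges (17,3,hold); added nodes 18; added edges (18,0,hold); result: nodes: 0:s, 3:s, 4:s, 6:q1, 8:q2, 9:q3, 15:dot, 16:dot, 18:dot edges: (3,8,i); (3,9,i); (4,6,i); (6,0,o); (6,3,o); (8,0,o); (9,0,o); (15,0,hold); (16,0,hold); (18,0,hold)
final:
nodes: 0:s, 3:s, 4:s, 6:q1, 8:q2, 9:q3, 15:dot, 16:dot, 18:dot
edges: (3,8,i); (3,9,i); (4,6,i); (6,0,o); (6,3,o); (8,0,o); (9,0,o); (15,0,hold); (16,0,hold); (18,0,hold)


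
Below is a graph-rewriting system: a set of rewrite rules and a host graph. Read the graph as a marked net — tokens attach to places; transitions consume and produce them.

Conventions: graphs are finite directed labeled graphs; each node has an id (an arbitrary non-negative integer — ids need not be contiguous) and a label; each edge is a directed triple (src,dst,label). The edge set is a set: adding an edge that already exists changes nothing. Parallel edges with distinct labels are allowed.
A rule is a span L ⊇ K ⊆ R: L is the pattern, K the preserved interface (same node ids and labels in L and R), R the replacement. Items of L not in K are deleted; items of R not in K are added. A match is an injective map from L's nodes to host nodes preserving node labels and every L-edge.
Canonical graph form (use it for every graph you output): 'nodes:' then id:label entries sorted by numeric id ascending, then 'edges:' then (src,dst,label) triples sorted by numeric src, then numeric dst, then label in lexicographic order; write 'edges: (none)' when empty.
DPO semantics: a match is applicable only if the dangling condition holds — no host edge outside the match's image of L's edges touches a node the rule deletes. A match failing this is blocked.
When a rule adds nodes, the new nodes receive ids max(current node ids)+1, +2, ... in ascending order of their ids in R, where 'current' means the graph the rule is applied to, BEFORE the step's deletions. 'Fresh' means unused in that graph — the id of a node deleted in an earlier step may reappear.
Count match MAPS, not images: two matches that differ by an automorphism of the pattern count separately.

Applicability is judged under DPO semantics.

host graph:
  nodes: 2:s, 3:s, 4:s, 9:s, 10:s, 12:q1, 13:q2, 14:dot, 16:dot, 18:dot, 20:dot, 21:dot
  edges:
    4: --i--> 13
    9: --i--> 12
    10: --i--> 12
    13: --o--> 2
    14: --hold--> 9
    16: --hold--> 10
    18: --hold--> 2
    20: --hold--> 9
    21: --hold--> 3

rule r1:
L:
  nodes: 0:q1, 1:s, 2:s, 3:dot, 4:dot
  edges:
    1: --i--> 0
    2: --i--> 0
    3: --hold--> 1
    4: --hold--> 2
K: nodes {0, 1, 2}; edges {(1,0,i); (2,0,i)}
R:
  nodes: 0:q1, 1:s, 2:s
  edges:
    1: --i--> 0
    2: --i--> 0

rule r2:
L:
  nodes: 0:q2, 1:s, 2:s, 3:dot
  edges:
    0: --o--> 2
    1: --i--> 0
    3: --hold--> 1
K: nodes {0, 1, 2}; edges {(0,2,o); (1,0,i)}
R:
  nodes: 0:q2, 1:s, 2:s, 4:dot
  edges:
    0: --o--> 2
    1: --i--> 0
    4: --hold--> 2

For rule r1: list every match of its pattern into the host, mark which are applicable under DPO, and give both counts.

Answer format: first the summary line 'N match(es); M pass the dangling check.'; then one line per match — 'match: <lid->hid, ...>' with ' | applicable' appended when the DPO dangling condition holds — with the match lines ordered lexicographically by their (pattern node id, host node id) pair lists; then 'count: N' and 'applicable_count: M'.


4 match(es); 4 pass the dangling check.
match: 0->12, 1->9, 2->10, 3->14, 4->16 | applicable
match: 0->12, 1->9, 2->10, 3->20, 4->16 | applicable
match: 0->12, 1->10, 2->9, 3->16, 4->14 | applicable
match: 0->12, 1->10, 2->9, 3->16, 4->20 | applicable
count: 4
applicable_count: 4


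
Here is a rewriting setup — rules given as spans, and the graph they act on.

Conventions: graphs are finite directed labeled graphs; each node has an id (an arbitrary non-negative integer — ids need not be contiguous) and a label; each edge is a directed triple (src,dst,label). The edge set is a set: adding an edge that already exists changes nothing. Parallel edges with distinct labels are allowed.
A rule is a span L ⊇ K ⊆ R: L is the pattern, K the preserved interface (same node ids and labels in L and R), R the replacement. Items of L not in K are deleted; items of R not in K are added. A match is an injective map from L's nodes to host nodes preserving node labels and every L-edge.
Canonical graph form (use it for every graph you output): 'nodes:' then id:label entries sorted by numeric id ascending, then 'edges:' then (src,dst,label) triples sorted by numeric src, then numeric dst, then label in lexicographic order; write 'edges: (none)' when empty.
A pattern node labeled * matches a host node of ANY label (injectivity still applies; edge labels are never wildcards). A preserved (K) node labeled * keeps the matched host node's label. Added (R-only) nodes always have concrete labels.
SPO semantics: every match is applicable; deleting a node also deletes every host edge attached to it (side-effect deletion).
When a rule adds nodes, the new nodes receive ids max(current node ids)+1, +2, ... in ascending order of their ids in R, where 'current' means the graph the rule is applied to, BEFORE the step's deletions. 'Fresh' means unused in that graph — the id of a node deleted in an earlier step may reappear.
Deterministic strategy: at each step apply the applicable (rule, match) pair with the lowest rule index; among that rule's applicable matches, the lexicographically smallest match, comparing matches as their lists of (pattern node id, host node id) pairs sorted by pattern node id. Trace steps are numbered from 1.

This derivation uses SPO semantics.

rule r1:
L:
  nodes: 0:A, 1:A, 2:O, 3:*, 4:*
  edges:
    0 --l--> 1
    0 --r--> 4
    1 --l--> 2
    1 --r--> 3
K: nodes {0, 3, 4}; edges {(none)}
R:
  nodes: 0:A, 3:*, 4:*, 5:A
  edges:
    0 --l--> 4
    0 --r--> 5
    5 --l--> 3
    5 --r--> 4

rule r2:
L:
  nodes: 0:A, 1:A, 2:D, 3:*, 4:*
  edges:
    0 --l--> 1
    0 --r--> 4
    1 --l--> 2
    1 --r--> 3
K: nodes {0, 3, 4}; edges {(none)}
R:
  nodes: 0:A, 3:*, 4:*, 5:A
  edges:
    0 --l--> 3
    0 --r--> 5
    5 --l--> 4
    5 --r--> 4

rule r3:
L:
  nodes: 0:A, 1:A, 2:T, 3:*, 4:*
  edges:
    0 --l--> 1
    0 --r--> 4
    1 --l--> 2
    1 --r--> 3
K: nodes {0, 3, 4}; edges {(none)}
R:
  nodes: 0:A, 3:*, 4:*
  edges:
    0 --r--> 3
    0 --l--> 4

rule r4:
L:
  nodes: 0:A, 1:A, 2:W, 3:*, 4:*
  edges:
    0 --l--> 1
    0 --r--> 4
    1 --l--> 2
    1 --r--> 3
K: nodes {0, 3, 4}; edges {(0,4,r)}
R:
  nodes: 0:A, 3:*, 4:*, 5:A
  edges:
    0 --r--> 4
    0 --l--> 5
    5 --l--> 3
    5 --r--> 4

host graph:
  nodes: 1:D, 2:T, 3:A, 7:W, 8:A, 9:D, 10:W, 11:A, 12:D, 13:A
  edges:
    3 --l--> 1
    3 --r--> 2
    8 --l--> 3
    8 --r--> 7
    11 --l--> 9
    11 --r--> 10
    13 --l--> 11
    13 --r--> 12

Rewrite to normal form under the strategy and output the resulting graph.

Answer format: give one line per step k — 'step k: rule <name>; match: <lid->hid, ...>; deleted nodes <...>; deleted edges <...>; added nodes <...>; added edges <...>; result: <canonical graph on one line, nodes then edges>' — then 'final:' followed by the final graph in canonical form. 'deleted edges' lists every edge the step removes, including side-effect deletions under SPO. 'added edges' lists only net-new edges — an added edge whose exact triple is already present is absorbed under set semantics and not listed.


step 1: rule r2; match: 0->8, 1->3, 2->1, 3->2, 4->7; deleted nodes 1, 3; deleted edges (3,1,l); (3,2,r); (8,3,l); (8,7,r); added nodes 14; added edges (8,2,l); (8,14,r); (14,7,l); (14,7,r); result: nodes: 2:T, 7:W, 8:A, 9:D, 10:W, 11:A, 12:D, 13:A, 14:A edges: (8,2,l); (8,14,r); (11,9,l); (11,10,r); (13,11,l); (13,12,r); (14,7,l); (14,7,r)
step 2: rule r2; match: 0->13, 1->11, 2->9, 3->10, 4->12; deleted nodes 9, 11; deleted edges (11,9,l); (11,10,r); (13,11,l); (13,12,r); added nodes 15; added edges (13,10,l); (13,15,r); (15,12,l); (15,12,r); result: nodes: 2:T, 7:W, 8:A, 10:W, 12:D, 13:A, 14:A, 15:A edges: (8,2,l); (8,14,r); (13,10,l); (13,15,r); (14,7,l); (14,7,r); (15,12,l); (15,12,r)
final:
nodes: 2:T, 7:W, 8:A, 10:W, 12:D, 13:A, 14:A, 15:A
edges: (8,2,l); (8,14,r); (13,10,l); (13,15,r); (14,7,l); (14,7,r); (15,12,l); (15,12,r)
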